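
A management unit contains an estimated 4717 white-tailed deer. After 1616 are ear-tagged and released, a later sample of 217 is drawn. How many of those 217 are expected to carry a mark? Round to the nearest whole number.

Expected recaptures E[R] = M·C / N.
E[R] = 1616 × 217 / 4717 = 350672 / 4717 ≈ 74.3 → 74

expected recaptures ≈ 74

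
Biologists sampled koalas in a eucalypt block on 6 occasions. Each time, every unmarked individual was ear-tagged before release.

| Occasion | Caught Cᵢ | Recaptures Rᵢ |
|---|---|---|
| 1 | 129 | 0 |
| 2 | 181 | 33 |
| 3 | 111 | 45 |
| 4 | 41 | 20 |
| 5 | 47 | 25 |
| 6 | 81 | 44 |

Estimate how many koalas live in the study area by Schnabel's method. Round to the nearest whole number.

N ≈ 698

Marked at large before each occasion: Mᵢ = Σⱼ<ᵢ (Cⱼ − Rⱼ) → M1=0, M2=129, M3=277, M4=343, M5=364, M6=386
Σ MᵢCᵢ = 0·129 + 129·181 + 277·111 + 343·41 + 364·47 + 386·81 = 0 + 23349 + 30747 + 14063 + 17108 + 31266 = 116533
Σ Rᵢ = 0 + 33 + 45 + 20 + 25 + 44 = 167
N̂ = 116533 / 167 ≈ 697.8 → 698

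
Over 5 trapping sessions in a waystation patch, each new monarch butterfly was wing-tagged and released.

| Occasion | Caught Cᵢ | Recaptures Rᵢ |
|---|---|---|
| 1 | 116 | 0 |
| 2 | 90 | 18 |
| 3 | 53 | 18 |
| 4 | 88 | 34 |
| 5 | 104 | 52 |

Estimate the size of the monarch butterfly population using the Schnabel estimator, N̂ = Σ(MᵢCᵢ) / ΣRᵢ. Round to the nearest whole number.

N ≈ 564

Marked at large before each occasion: Mᵢ = Σⱼ<ᵢ (Cⱼ − Rⱼ) → M1=0, M2=116, M3=188, M4=223, M5=277
Σ MᵢCᵢ = 0·116 + 116·90 + 188·53 + 223·88 + 277·104 = 0 + 10440 + 9964 + 19624 + 28808 = 68836
Σ Rᵢ = 0 + 18 + 18 + 34 + 52 = 122
N̂ = 68836 / 122 ≈ 564.2 → 564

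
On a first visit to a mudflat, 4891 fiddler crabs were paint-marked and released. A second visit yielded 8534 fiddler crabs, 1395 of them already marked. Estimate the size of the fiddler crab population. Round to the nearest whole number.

N ≈ 29,921

N = (4891 × 8534) / 1395 = 41739794 / 1395 ≈ 29921.0 → 29921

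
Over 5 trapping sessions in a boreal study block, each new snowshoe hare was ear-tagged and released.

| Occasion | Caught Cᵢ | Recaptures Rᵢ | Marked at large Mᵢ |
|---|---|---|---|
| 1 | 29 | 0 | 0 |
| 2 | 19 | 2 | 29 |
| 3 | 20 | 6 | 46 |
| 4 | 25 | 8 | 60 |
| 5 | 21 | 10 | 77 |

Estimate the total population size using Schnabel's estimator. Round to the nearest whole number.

Σ MᵢCᵢ = 0·29 + 29·19 + 46·20 + 60·25 + 77·21 = 0 + 551 + 920 + 1500 + 1617 = 4588
Σ Rᵢ = 0 + 2 + 6 + 8 + 10 = 26
N̂ = 4588 / 26 ≈ 176.46 → 176

N ≈ 176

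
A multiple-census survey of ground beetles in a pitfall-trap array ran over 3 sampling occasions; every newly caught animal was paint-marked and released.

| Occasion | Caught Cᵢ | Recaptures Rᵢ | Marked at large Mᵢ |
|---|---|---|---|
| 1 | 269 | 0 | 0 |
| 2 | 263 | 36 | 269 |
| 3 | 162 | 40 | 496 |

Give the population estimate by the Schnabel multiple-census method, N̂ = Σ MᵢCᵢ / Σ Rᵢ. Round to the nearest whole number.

N ≈ 1988

Σ MᵢCᵢ = 0·269 + 269·263 + 496·162 = 0 + 70747 + 80352 = 151099
Σ Rᵢ = 0 + 36 + 40 = 76
N̂ = 151099 / 76 ≈ 1988.1 → 1988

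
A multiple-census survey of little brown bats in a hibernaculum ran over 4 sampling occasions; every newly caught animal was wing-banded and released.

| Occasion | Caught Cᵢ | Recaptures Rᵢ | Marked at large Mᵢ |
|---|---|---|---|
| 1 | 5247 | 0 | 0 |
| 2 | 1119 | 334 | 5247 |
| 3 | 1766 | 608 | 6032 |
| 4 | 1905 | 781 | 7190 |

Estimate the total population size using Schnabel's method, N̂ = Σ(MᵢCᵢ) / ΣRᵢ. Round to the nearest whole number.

Σ MᵢCᵢ = 0·5247 + 5247·1119 + 6032·1766 + 7190·1905 = 0 + 5871393 + 10652512 + 13696950 = 30220855
Σ Rᵢ = 0 + 334 + 608 + 781 = 1723
N̂ = 30220855 / 1723 ≈ 17539.7 → 17540

N ≈ 17,540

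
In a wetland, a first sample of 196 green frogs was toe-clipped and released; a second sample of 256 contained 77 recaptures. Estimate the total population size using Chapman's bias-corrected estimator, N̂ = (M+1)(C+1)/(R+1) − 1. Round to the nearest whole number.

N ≈ 648

N̂ = (196+1)(256+1)/(77+1) − 1 = 197·257/78 − 1
= 50629/78 − 1 ≈ 649.1 − 1 ≈ 648.1 → 648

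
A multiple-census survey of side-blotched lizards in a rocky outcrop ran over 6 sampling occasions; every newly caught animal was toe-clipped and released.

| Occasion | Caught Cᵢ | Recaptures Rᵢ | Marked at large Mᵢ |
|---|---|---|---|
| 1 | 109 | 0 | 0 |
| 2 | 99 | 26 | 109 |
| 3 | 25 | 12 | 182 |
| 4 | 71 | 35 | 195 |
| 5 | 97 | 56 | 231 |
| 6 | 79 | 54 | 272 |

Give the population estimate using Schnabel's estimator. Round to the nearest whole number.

Σ MᵢCᵢ = 0·109 + 109·99 + 182·25 + 195·71 + 231·97 + 272·79 = 0 + 10791 + 4550 + 13845 + 22407 + 21488 = 73081
Σ Rᵢ = 0 + 26 + 12 + 35 + 56 + 54 = 183
N̂ = 73081 / 183 ≈ 399.3 → 399

N ≈ 399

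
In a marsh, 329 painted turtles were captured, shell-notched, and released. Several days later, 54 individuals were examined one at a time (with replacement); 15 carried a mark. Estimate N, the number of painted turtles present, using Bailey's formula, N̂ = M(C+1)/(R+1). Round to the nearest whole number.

N ≈ 1131

N̂ = 329·(54+1)/(15+1) = 329·55/16 = 18095/16 ≈ 1130.9 → 1131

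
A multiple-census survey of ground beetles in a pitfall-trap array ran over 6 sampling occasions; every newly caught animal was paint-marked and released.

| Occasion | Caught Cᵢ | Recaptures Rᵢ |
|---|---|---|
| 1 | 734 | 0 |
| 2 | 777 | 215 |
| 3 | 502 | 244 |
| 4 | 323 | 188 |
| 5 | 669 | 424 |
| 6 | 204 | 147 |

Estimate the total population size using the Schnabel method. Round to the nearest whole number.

N ≈ 2666

Marked at large before each occasion: Mᵢ = Σⱼ<ᵢ (Cⱼ − Rⱼ) → M1=0, M2=734, M3=1296, M4=1554, M5=1689, M6=1934
Σ MᵢCᵢ = 0·734 + 734·777 + 1296·502 + 1554·323 + 1689·669 + 1934·204 = 0 + 570318 + 650592 + 501942 + 1129941 + 394536 = 3247329
Σ Rᵢ = 0 + 215 + 244 + 188 + 424 + 147 = 1218
N̂ = 3247329 / 1218 ≈ 2666.1 → 2666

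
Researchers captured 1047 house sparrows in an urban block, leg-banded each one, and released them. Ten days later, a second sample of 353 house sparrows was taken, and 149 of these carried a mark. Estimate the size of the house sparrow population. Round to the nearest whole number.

If marked individuals mix randomly, R/C ≈ M/N, giving N ≈ M·C/R.
N = (1047 × 353) / 149 = 369591 / 149 ≈ 2480.48 → 2480

N ≈ 2480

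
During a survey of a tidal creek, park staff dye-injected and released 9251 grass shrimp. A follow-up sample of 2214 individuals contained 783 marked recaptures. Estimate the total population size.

N = 26,158

If marked individuals mix randomly, R/C ≈ M/N, giving N ≈ M·C/R.
N = (9251 × 2214) / 783 = 20481714 / 783 = 26158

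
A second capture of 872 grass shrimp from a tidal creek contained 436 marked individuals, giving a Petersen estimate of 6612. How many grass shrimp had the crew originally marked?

M = 3306

From N = M·C/R: M = N·R / C = 6612·436 / 872 = 2882832 / 872 = 3306.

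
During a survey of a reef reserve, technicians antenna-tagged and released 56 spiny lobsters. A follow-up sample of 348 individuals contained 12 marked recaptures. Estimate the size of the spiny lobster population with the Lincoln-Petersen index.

N = (56 × 348) / 12 = 19488 / 12 = 1624

N = 1624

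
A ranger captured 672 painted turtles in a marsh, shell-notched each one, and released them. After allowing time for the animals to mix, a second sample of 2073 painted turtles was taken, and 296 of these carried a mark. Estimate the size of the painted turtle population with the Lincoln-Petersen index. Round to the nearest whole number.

Lincoln-Petersen assumes M/N = R/C, so N = M·C / R.
N = (672 × 2073) / 296 = 1393056 / 296 ≈ 4706.3 → 4706

N ≈ 4706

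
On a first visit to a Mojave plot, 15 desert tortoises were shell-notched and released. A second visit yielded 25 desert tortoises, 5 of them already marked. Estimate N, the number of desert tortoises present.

N = (15 × 25) / 5 = 375 / 5 = 75

N = 75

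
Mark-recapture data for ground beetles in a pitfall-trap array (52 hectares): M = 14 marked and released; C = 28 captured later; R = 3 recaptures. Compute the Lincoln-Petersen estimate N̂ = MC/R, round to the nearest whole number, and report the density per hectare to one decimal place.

N̂ = 14·28/3 = 392/3 ≈ 130.7 → 131
Density = N̂ / area = 131 / 52 ≈ 2.52 → 2.5 per hectare

density ≈ 2.5 ground beetles per hectare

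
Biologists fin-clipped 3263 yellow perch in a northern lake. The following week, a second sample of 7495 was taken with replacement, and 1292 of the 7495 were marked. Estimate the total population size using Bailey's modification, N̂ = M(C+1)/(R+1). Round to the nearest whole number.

N ≈ 18,917

N̂ = 3263·(7495+1)/(1292+1) = 3263·7496/1293 = 24459448/1293 ≈ 18916.8 → 18917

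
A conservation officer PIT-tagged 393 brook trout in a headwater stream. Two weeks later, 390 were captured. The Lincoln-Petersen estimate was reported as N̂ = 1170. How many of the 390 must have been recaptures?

From N = M·C/R: R = M·C / N = 393·390 / 1170 = 153270 / 1170 = 131.

R = 131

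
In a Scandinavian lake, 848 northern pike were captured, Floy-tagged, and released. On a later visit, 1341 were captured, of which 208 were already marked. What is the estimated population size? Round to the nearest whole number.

N ≈ 5467

If marked individuals mix randomly, R/C ≈ M/N, giving N ≈ M·C/R.
N = (848 × 1341) / 208 = 1137168 / 208 ≈ 5467.2 → 5467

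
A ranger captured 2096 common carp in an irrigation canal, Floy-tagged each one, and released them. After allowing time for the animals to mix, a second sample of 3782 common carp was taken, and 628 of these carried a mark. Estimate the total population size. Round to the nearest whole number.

The marked fraction in the recapture sample should equal the marked fraction in the population: 628/3782 = 2096/N.
N = (2096 × 3782) / 628 = 7927072 / 628 ≈ 12622.7 → 12623

N ≈ 12,623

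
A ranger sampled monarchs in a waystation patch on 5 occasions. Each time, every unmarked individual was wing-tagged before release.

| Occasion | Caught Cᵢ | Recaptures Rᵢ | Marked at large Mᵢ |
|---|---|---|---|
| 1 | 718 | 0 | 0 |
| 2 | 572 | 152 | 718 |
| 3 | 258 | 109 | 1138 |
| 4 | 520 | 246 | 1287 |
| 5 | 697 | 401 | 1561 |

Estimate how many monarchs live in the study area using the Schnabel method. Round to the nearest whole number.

Σ MᵢCᵢ = 0·718 + 718·572 + 1138·258 + 1287·520 + 1561·697 = 0 + 410696 + 293604 + 669240 + 1088017 = 2461557
Σ Rᵢ = 0 + 152 + 109 + 246 + 401 = 908
N̂ = 2461557 / 908 ≈ 2711.0 → 2711

N ≈ 2711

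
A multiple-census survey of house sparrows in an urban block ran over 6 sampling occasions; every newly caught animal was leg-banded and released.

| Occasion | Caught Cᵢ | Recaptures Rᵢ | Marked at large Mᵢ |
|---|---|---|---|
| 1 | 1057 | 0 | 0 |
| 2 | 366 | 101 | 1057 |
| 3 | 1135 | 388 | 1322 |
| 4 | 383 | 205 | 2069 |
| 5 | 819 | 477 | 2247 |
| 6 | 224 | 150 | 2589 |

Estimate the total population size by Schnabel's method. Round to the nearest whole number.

Σ MᵢCᵢ = 0·1057 + 1057·366 + 1322·1135 + 2069·383 + 2247·819 + 2589·224 = 0 + 386862 + 1500470 + 792427 + 1840293 + 579936 = 5099988
Σ Rᵢ = 0 + 101 + 388 + 205 + 477 + 150 = 1321
N̂ = 5099988 / 1321 ≈ 3860.7 → 3861

N ≈ 3861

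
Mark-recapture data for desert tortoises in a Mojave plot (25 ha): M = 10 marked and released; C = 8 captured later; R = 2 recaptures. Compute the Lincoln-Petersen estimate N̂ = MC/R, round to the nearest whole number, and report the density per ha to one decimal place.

density ≈ 1.6 desert tortoises per ha

N̂ = 10·8/2 = 80/2 = 40
Density = N̂ / area = 40 / 25 ≈ 1.60 → 1.6 per ha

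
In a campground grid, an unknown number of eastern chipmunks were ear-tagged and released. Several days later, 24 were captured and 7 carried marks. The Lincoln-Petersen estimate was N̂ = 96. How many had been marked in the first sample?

From N = M·C/R: M = N·R / C = 96·7 / 24 = 672 / 24 = 28.

M = 28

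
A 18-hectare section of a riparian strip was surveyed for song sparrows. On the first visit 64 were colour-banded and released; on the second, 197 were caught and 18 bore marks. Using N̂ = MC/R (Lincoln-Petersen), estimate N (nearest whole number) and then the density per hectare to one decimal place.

N̂ = 64·197/18 = 12608/18 ≈ 700.4 → 700
Density = N̂ / area = 700 / 18 ≈ 38.89 → 38.9 per hectare

density ≈ 38.9 song sparrows per hectare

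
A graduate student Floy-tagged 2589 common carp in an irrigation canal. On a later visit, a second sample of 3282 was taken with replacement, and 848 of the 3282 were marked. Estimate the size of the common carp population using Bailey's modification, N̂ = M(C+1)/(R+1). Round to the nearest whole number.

N ≈ 10,011

N̂ = 2589·(3282+1)/(848+1) = 2589·3283/849 = 8499687/849 ≈ 10011.4 → 10011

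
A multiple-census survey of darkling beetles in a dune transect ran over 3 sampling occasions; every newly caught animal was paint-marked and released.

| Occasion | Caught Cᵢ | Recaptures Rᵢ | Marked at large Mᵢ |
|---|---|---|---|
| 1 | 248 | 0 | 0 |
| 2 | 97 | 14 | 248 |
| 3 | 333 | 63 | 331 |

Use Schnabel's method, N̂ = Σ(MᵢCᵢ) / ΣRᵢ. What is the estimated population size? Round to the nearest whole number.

Σ MᵢCᵢ = 0·248 + 248·97 + 331·333 = 0 + 24056 + 110223 = 134279
Σ Rᵢ = 0 + 14 + 63 = 77
N̂ = 134279 / 77 ≈ 1743.9 → 1744

N ≈ 1744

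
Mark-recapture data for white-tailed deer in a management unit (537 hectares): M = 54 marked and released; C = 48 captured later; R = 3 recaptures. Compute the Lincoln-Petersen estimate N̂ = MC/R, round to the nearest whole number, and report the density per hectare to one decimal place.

density ≈ 1.6 white-tailed deer per hectare

N̂ = 54·48/3 = 2592/3 = 864
Density = N̂ / area = 864 / 537 ≈ 1.61 → 1.6 per hectare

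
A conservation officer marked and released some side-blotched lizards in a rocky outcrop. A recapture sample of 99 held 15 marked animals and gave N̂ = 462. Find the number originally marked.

M = 70

From N = M·C/R: M = N·R / C = 462·15 / 99 = 6930 / 99 = 70.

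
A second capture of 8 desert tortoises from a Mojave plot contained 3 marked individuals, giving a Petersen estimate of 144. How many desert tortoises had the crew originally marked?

M = 54

From N = M·C/R: M = N·R / C = 144·3 / 8 = 432 / 8 = 54.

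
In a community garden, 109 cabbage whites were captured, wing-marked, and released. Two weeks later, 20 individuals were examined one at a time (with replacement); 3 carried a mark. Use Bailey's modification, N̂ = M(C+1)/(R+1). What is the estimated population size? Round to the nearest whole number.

N ≈ 572

N̂ = 109·(20+1)/(3+1) = 109·21/4 = 2289/4 ≈ 572.2 → 572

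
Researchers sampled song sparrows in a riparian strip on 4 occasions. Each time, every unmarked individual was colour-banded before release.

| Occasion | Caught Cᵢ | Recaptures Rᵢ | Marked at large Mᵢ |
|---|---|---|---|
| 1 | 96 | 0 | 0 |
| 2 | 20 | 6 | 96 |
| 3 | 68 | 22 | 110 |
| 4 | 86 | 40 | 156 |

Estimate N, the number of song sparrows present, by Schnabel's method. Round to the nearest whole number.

N ≈ 336

Σ MᵢCᵢ = 0·96 + 96·20 + 110·68 + 156·86 = 0 + 1920 + 7480 + 13416 = 22816
Σ Rᵢ = 0 + 6 + 22 + 40 = 68
N̂ = 22816 / 68 ≈ 335.5 → 336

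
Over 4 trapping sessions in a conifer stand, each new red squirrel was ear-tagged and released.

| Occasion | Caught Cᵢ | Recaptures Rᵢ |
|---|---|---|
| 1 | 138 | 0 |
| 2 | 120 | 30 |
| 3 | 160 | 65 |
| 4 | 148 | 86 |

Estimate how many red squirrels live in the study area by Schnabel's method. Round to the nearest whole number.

N ≈ 557

Marked at large before each occasion: Mᵢ = Σⱼ<ᵢ (Cⱼ − Rⱼ) → M1=0, M2=138, M3=228, M4=323
Σ MᵢCᵢ = 0·138 + 138·120 + 228·160 + 323·148 = 0 + 16560 + 36480 + 47804 = 100844
Σ Rᵢ = 0 + 30 + 65 + 86 = 181
N̂ = 100844 / 181 ≈ 557.1 → 557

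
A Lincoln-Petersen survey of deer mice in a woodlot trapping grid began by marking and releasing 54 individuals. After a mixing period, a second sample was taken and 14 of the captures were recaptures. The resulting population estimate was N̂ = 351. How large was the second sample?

C = 91

From N = M·C/R: C = N·R / M = 351·14 / 54 = 4914 / 54 = 91.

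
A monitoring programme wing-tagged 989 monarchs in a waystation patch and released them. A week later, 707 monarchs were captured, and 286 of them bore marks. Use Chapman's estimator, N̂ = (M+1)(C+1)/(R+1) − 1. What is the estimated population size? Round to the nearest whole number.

N̂ = (989+1)(707+1)/(286+1) − 1 = 990·708/287 − 1
= 700920/287 − 1 ≈ 2442.2 − 1 ≈ 2441.2 → 2441

N ≈ 2441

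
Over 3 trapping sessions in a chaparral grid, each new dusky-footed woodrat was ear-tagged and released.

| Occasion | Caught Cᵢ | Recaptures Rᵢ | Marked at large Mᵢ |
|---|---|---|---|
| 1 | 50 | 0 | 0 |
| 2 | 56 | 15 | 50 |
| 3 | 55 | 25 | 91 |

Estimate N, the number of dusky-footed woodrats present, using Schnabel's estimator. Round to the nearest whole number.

Σ MᵢCᵢ = 0·50 + 50·56 + 91·55 = 0 + 2800 + 5005 = 7805
Σ Rᵢ = 0 + 15 + 25 = 40
N̂ = 7805 / 40 ≈ 195.1 → 195

N ≈ 195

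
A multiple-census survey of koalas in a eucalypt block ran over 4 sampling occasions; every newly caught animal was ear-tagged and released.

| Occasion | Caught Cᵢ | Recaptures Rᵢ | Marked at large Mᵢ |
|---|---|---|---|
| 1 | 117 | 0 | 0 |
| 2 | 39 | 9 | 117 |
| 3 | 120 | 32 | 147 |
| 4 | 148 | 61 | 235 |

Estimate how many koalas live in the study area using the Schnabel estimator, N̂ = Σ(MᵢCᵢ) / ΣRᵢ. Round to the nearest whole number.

N ≈ 559

Σ MᵢCᵢ = 0·117 + 117·39 + 147·120 + 235·148 = 0 + 4563 + 17640 + 34780 = 56983
Σ Rᵢ = 0 + 9 + 32 + 61 = 102
N̂ = 56983 / 102 ≈ 558.7 → 559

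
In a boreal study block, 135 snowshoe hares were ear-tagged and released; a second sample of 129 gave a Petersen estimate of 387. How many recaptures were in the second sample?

From N = M·C/R: R = M·C / N = 135·129 / 387 = 17415 / 387 = 45.

R = 45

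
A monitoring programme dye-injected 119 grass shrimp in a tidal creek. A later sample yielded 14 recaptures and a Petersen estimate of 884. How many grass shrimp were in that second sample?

C = 104

From N = M·C/R: C = N·R / M = 884·14 / 119 = 12376 / 119 = 104.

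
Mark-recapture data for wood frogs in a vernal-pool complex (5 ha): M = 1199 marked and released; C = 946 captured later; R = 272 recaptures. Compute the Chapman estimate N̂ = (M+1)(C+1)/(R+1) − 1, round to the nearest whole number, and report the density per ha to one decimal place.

density ≈ 832.4 wood frogs per ha

N̂ = 1200·947/273 − 1 = 1136400/273 − 1 ≈ 4161.6 → 4162
Density = N̂ / area = 4162 / 5 ≈ 832.40 → 832.4 per ha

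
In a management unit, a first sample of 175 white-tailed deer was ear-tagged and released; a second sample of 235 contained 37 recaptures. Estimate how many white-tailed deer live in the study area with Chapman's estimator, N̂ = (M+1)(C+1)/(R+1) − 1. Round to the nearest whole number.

N̂ = (175+1)(235+1)/(37+1) − 1 = 176·236/38 − 1
= 41536/38 − 1 ≈ 1093.1 − 1 ≈ 1092.1 → 1092

N ≈ 1092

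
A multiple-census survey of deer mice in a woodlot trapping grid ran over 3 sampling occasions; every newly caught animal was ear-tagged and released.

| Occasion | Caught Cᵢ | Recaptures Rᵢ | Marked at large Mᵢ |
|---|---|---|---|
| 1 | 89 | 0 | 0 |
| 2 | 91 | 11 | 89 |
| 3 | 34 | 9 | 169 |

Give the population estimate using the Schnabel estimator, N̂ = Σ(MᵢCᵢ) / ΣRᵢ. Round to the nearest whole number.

Σ MᵢCᵢ = 0·89 + 89·91 + 169·34 = 0 + 8099 + 5746 = 13845
Σ Rᵢ = 0 + 11 + 9 = 20
N̂ = 13845 / 20 ≈ 692.2 → 692

N ≈ 692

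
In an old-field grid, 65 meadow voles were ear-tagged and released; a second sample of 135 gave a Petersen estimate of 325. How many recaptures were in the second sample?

R = 27

From N = M·C/R: R = M·C / N = 65·135 / 325 = 8775 / 325 = 27.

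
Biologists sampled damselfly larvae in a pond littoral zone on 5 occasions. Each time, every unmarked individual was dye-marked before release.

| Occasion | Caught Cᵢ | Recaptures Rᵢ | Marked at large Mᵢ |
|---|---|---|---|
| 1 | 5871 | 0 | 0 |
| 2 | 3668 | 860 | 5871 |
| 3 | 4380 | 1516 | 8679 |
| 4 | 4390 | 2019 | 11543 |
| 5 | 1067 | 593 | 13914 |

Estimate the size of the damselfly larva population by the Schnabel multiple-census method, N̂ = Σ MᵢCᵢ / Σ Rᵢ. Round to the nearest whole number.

Σ MᵢCᵢ = 0·5871 + 5871·3668 + 8679·4380 + 11543·4390 + 13914·1067 = 0 + 21534828 + 38014020 + 50673770 + 14846238 = 125068856
Σ Rᵢ = 0 + 860 + 1516 + 2019 + 593 = 4988
N̂ = 125068856 / 4988 ≈ 25073.9 → 25074

N ≈ 25,074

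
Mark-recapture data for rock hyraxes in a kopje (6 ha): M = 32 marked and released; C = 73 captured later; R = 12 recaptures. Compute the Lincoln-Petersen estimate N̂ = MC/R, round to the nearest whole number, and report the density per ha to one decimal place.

N̂ = 32·73/12 = 2336/12 ≈ 194.7 → 195
Density = N̂ / area = 195 / 6 ≈ 32.50 → 32.5 per ha

density ≈ 32.5 rock hyraxes per ha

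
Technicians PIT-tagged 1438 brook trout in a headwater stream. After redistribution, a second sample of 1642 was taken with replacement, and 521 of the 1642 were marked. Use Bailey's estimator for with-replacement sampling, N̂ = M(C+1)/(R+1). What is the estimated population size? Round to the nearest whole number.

N̂ = 1438·(1642+1)/(521+1) = 1438·1643/522 = 2362634/522 ≈ 4526.1 → 4526

N ≈ 4526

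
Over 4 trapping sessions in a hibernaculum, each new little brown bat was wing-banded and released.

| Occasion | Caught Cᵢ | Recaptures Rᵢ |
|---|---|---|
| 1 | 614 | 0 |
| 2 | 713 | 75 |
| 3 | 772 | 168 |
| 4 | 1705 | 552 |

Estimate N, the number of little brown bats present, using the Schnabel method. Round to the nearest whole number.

Marked at large before each occasion: Mᵢ = Σⱼ<ᵢ (Cⱼ − Rⱼ) → M1=0, M2=614, M3=1252, M4=1856
Σ MᵢCᵢ = 0·614 + 614·713 + 1252·772 + 1856·1705 = 0 + 437782 + 966544 + 3164480 = 4568806
Σ Rᵢ = 0 + 75 + 168 + 552 = 795
N̂ = 4568806 / 795 ≈ 5746.9 → 5747

N ≈ 5747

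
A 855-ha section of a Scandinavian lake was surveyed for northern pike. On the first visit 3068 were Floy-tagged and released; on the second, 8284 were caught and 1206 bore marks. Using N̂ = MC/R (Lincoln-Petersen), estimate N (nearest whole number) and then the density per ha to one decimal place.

density ≈ 24.6 northern pike per ha

N̂ = 3068·8284/1206 = 25415312/1206 ≈ 21074.1 → 21074
Density = N̂ / area = 21074 / 855 ≈ 24.648 → 24.6 per ha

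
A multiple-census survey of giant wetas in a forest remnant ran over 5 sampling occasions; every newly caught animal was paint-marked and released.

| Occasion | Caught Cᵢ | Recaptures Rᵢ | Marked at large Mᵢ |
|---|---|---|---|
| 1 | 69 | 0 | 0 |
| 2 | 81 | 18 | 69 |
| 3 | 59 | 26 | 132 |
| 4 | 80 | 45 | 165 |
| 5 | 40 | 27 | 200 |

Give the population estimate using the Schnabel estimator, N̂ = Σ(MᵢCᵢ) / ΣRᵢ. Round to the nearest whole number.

N ≈ 298

Σ MᵢCᵢ = 0·69 + 69·81 + 132·59 + 165·80 + 200·40 = 0 + 5589 + 7788 + 13200 + 8000 = 34577
Σ Rᵢ = 0 + 18 + 26 + 45 + 27 = 116
N̂ = 34577 / 116 ≈ 298.1 → 298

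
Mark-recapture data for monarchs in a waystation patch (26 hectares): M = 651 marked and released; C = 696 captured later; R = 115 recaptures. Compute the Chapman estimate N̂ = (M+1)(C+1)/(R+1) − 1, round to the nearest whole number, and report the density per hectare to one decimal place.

N̂ = 652·697/116 − 1 = 454444/116 − 1 ≈ 3916.6 → 3917
Density = N̂ / area = 3917 / 26 ≈ 150.65 → 150.7 per hectare

density ≈ 150.7 monarchs per hectare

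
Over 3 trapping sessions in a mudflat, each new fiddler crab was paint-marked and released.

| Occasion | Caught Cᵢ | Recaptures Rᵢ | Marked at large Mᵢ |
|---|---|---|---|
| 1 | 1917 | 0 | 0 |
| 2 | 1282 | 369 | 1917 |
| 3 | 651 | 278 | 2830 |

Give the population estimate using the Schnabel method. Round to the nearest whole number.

N ≈ 6646

Σ MᵢCᵢ = 0·1917 + 1917·1282 + 2830·651 = 0 + 2457594 + 1842330 = 4299924
Σ Rᵢ = 0 + 369 + 278 = 647
N̂ = 4299924 / 647 ≈ 6645.9 → 6646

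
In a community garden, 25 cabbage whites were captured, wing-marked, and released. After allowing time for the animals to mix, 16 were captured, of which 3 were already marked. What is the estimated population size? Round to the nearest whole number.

N = (25 × 16) / 3 = 400 / 3 ≈ 133.3 → 133

N ≈ 133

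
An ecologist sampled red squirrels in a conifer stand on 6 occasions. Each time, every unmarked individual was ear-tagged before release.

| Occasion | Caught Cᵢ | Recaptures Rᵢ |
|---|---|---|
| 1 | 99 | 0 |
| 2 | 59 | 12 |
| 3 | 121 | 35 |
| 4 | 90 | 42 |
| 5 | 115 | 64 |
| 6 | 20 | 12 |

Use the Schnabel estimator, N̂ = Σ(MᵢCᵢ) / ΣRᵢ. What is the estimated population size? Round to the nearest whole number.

Marked at large before each occasion: Mᵢ = Σⱼ<ᵢ (Cⱼ − Rⱼ) → M1=0, M2=99, M3=146, M4=232, M5=280, M6=331
Σ MᵢCᵢ = 0·99 + 99·59 + 146·121 + 232·90 + 280·115 + 331·20 = 0 + 5841 + 17666 + 20880 + 32200 + 6620 = 83207
Σ Rᵢ = 0 + 12 + 35 + 42 + 64 + 12 = 165
N̂ = 83207 / 165 ≈ 504.3 → 504

N ≈ 504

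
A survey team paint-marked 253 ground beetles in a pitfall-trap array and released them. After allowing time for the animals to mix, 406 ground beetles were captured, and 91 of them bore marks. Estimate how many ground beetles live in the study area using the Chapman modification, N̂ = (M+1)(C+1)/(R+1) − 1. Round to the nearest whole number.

N̂ = (253+1)(406+1)/(91+1) − 1 = 254·407/92 − 1
= 103378/92 − 1 ≈ 1123.7 − 1 ≈ 1122.7 → 1123

N ≈ 1123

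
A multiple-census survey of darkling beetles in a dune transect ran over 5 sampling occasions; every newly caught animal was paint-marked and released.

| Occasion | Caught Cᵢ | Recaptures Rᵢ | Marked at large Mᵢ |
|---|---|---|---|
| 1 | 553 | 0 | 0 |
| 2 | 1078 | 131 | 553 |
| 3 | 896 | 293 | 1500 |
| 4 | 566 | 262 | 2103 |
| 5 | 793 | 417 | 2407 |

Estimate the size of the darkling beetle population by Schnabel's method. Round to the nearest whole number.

N ≈ 4569

Σ MᵢCᵢ = 0·553 + 553·1078 + 1500·896 + 2103·566 + 2407·793 = 0 + 596134 + 1344000 + 1190298 + 1908751 = 5039183
Σ Rᵢ = 0 + 131 + 293 + 262 + 417 = 1103
N̂ = 5039183 / 1103 ≈ 4568.6 → 4569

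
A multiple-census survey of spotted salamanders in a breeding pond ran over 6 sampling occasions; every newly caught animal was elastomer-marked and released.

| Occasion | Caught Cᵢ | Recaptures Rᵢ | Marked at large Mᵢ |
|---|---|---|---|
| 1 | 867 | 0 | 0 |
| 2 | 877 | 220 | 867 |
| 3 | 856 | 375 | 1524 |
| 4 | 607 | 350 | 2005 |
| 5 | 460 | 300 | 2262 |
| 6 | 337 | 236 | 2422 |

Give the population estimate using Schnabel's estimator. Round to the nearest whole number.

N ≈ 3470

Σ MᵢCᵢ = 0·867 + 867·877 + 1524·856 + 2005·607 + 2262·460 + 2422·337 = 0 + 760359 + 1304544 + 1217035 + 1040520 + 816214 = 5138672
Σ Rᵢ = 0 + 220 + 375 + 350 + 300 + 236 = 1481
N̂ = 5138672 / 1481 ≈ 3469.7 → 3470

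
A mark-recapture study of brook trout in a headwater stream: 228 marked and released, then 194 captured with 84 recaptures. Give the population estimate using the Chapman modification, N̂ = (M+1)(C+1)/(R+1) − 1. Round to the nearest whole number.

N ≈ 524

N̂ = (228+1)(194+1)/(84+1) − 1 = 229·195/85 − 1
= 44655/85 − 1 ≈ 525.4 − 1 ≈ 524.4 → 524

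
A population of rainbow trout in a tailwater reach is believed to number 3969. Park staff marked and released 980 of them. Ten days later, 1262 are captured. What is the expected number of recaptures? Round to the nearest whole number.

The marked fraction of the population is 980/3969, so in a sample of 1262 expect C·(M/N) marked.
E[R] = 980 × 1262 / 3969 = 1236760 / 3969 ≈ 311.6 → 312

expected recaptures ≈ 312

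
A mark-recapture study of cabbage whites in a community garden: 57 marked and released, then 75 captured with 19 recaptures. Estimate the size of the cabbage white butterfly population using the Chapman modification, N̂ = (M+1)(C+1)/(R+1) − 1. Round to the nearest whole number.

N̂ = (57+1)(75+1)/(19+1) − 1 = 58·76/20 − 1
= 4408/20 − 1 ≈ 220.4 − 1 ≈ 219.4 → 219

N ≈ 219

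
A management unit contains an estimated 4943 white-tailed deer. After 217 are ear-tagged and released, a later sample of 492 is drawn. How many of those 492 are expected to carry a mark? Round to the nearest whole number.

expected recaptures ≈ 22

Expected recaptures E[R] = M·C / N.
E[R] = 217 × 492 / 4943 = 106764 / 4943 ≈ 21.6 → 22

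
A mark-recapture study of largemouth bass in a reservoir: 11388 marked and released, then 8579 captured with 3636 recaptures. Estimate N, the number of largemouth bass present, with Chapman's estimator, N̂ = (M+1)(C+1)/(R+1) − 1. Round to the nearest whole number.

N̂ = (11388+1)(8579+1)/(3636+1) − 1 = 11389·8580/3637 − 1
= 97717620/3637 − 1 ≈ 26867.6 − 1 ≈ 26866.6 → 26867

N ≈ 26,867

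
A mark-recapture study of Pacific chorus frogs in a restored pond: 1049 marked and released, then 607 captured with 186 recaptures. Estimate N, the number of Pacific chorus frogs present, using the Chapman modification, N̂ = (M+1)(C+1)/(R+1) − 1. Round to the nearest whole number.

N̂ = (1049+1)(607+1)/(186+1) − 1 = 1050·608/187 − 1
= 638400/187 − 1 ≈ 3413.9 − 1 ≈ 3412.9 → 3413

N ≈ 3413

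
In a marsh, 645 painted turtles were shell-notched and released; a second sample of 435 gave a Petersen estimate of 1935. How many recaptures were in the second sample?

R = 145

From N = M·C/R: R = M·C / N = 645·435 / 1935 = 280575 / 1935 = 145.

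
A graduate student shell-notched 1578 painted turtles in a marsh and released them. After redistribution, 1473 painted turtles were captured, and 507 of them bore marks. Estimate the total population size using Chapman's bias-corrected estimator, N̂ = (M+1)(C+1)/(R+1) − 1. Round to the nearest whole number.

N̂ = (1578+1)(1473+1)/(507+1) − 1 = 1579·1474/508 − 1
= 2327446/508 − 1 ≈ 4581.6 − 1 ≈ 4580.6 → 4581

N ≈ 4581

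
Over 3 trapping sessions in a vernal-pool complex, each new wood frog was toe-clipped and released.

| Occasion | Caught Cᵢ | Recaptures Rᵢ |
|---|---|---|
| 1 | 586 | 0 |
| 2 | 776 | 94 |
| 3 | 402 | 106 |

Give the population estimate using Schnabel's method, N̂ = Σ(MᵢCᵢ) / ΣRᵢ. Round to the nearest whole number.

N ≈ 4822

Marked at large before each occasion: Mᵢ = Σⱼ<ᵢ (Cⱼ − Rⱼ) → M1=0, M2=586, M3=1268
Σ MᵢCᵢ = 0·586 + 586·776 + 1268·402 = 0 + 454736 + 509736 = 964472
Σ Rᵢ = 0 + 94 + 106 = 200
N̂ = 964472 / 200 ≈ 4822.4 → 4822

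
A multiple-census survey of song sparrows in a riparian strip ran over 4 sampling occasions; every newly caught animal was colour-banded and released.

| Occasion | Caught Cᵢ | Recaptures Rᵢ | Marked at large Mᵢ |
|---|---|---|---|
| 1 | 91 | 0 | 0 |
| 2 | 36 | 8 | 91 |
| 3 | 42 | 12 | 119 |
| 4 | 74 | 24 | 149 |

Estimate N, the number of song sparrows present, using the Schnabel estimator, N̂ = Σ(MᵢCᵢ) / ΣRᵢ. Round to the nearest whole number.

Σ MᵢCᵢ = 0·91 + 91·36 + 119·42 + 149·74 = 0 + 3276 + 4998 + 11026 = 19300
Σ Rᵢ = 0 + 8 + 12 + 24 = 44
N̂ = 19300 / 44 ≈ 438.6 → 439

N ≈ 439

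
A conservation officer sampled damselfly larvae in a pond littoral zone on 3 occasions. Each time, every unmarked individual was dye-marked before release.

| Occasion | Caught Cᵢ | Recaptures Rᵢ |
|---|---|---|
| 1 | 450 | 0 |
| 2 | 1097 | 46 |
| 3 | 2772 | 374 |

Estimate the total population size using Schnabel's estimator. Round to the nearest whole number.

N ≈ 11,082

Marked at large before each occasion: Mᵢ = Σⱼ<ᵢ (Cⱼ − Rⱼ) → M1=0, M2=450, M3=1501
Σ MᵢCᵢ = 0·450 + 450·1097 + 1501·2772 = 0 + 493650 + 4160772 = 4654422
Σ Rᵢ = 0 + 46 + 374 = 420
N̂ = 4654422 / 420 ≈ 11082.0 → 11082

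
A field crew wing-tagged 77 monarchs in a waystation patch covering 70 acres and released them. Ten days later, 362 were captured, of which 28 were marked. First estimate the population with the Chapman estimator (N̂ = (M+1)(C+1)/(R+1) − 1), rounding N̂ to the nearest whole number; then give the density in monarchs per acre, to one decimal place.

N̂ = 78·363/29 − 1 = 28314/29 − 1 ≈ 975.3 → 975
Density = N̂ / area = 975 / 70 ≈ 13.93 → 13.9 per acre

density ≈ 13.9 monarchs per acre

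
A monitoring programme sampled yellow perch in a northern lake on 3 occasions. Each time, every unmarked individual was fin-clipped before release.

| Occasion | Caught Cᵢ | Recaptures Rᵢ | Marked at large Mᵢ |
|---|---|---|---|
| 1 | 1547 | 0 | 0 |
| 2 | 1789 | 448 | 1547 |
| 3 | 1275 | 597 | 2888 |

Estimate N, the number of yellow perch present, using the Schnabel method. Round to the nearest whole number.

N ≈ 6172

Σ MᵢCᵢ = 0·1547 + 1547·1789 + 2888·1275 = 0 + 2767583 + 3682200 = 6449783
Σ Rᵢ = 0 + 448 + 597 = 1045
N̂ = 6449783 / 1045 ≈ 6172.0 → 6172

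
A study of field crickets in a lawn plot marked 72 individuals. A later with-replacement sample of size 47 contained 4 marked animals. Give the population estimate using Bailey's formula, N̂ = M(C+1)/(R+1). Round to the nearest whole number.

N ≈ 691

N̂ = 72·(47+1)/(4+1) = 72·48/5 = 3456/5 ≈ 691.2 → 691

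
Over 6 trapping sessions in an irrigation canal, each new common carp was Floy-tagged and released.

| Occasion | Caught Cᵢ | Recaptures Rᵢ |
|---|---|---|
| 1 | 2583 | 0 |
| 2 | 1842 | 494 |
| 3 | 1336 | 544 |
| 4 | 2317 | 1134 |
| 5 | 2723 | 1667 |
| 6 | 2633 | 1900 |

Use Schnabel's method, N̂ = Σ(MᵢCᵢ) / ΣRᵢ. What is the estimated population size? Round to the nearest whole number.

N ≈ 9647

Marked at large before each occasion: Mᵢ = Σⱼ<ᵢ (Cⱼ − Rⱼ) → M1=0, M2=2583, M3=3931, M4=4723, M5=5906, M6=6962
Σ MᵢCᵢ = 0·2583 + 2583·1842 + 3931·1336 + 4723·2317 + 5906·2723 + 6962·2633 = 0 + 4757886 + 5251816 + 10943191 + 16082038 + 18330946 = 55365877
Σ Rᵢ = 0 + 494 + 544 + 1134 + 1667 + 1900 = 5739
N̂ = 55365877 / 5739 ≈ 9647.3 → 9647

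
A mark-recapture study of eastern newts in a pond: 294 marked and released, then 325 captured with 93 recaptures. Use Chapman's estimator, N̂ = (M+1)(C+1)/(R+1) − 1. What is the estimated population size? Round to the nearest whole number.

N̂ = (294+1)(325+1)/(93+1) − 1 = 295·326/94 − 1
= 96170/94 − 1 ≈ 1023.1 − 1 ≈ 1022.1 → 1022

N ≈ 1022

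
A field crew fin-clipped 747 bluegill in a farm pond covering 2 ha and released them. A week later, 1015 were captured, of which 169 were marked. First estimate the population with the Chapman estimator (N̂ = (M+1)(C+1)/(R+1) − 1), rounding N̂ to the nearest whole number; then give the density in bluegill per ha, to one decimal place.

density ≈ 2234.5 bluegill per ha

N̂ = 748·1016/170 − 1 = 759968/170 − 1 ≈ 4469.4 → 4469
Density = N̂ / area = 4469 / 2 ≈ 2234.50 → 2234.5 per ha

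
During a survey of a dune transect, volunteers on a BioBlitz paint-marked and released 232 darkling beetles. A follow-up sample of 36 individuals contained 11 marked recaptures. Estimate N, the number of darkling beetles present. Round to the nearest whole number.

Lincoln-Petersen assumes M/N = R/C, so N = M·C / R.
N = (232 × 36) / 11 = 8352 / 11 ≈ 759.3 → 759

N ≈ 759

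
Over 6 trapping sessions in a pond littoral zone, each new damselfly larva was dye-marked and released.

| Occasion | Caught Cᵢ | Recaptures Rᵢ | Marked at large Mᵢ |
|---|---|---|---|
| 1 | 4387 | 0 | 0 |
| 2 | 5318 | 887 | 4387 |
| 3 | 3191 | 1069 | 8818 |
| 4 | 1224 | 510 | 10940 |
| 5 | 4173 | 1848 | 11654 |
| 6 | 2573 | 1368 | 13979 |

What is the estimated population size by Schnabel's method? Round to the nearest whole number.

Σ MᵢCᵢ = 0·4387 + 4387·5318 + 8818·3191 + 10940·1224 + 11654·4173 + 13979·2573 = 0 + 23330066 + 28138238 + 13390560 + 48632142 + 35967967 = 149458973
Σ Rᵢ = 0 + 887 + 1069 + 510 + 1848 + 1368 = 5682
N̂ = 149458973 / 5682 ≈ 26303.9 → 26304

N ≈ 26,304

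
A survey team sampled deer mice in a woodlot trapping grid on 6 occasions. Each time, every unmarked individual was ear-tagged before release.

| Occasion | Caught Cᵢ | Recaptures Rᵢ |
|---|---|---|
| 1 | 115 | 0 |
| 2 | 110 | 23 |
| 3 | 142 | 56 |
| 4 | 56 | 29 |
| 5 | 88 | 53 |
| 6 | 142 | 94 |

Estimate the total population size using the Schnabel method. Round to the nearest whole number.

Marked at large before each occasion: Mᵢ = Σⱼ<ᵢ (Cⱼ − Rⱼ) → M1=0, M2=115, M3=202, M4=288, M5=315, M6=350
Σ MᵢCᵢ = 0·115 + 115·110 + 202·142 + 288·56 + 315·88 + 350·142 = 0 + 12650 + 28684 + 16128 + 27720 + 49700 = 134882
Σ Rᵢ = 0 + 23 + 56 + 29 + 53 + 94 = 255
N̂ = 134882 / 255 ≈ 528.9 → 529

N ≈ 529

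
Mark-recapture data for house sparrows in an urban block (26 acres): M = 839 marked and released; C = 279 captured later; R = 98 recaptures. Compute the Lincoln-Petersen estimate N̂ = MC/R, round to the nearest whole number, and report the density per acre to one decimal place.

density ≈ 91.9 house sparrows per acre

N̂ = 839·279/98 = 234081/98 ≈ 2388.6 → 2389
Density = N̂ / area = 2389 / 26 ≈ 91.88 → 91.9 per acre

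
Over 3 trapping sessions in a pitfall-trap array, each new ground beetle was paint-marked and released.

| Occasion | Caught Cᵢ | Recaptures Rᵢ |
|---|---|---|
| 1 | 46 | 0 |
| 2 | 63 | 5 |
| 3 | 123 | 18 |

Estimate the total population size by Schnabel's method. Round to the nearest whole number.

Marked at large before each occasion: Mᵢ = Σⱼ<ᵢ (Cⱼ − Rⱼ) → M1=0, M2=46, M3=104
Σ MᵢCᵢ = 0·46 + 46·63 + 104·123 = 0 + 2898 + 12792 = 15690
Σ Rᵢ = 0 + 5 + 18 = 23
N̂ = 15690 / 23 ≈ 682.2 → 682

N ≈ 682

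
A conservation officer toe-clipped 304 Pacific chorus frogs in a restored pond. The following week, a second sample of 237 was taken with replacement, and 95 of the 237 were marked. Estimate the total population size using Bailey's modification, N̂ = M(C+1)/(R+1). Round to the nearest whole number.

N ≈ 754

N̂ = 304·(237+1)/(95+1) = 304·238/96 = 72352/96 ≈ 753.7 → 754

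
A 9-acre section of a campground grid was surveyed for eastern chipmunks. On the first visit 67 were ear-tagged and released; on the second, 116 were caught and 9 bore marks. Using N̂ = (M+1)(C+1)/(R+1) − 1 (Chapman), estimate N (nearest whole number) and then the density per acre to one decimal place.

density ≈ 88.3 eastern chipmunks per acre

N̂ = 68·117/10 − 1 = 7956/10 − 1 ≈ 794.6 → 795
Density = N̂ / area = 795 / 9 ≈ 88.33 → 88.3 per acre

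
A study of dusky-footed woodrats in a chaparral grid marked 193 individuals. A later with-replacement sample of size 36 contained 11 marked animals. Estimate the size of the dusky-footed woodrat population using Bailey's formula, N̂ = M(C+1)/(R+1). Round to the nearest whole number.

N ≈ 595

N̂ = 193·(36+1)/(11+1) = 193·37/12 = 7141/12 ≈ 595.1 → 595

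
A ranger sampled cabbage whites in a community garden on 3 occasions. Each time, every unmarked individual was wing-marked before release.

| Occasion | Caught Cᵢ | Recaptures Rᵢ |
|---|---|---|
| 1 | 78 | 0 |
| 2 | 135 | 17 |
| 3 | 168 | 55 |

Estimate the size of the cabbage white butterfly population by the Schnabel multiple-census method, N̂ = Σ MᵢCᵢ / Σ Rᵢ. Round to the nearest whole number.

Marked at large before each occasion: Mᵢ = Σⱼ<ᵢ (Cⱼ − Rⱼ) → M1=0, M2=78, M3=196
Σ MᵢCᵢ = 0·78 + 78·135 + 196·168 = 0 + 10530 + 32928 = 43458
Σ Rᵢ = 0 + 17 + 55 = 72
N̂ = 43458 / 72 ≈ 603.6 → 604

N ≈ 604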